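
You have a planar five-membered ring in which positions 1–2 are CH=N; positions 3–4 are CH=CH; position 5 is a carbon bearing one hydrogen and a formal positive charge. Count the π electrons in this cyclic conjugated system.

Check conjugation: every atom in a ring double bond is sp² and brings one electron to the p orbital; each =N– nitrogen is pyridine-type (lone pair in the sp² plane, one electron in the p orbital); the carbocation has an empty p orbital — every position has a p orbital, so the cyclic π system is continuous.
Counting π electrons: 2 × 2 = 4 from the double-bond units + 0 from the CH(+) atom = 4.

4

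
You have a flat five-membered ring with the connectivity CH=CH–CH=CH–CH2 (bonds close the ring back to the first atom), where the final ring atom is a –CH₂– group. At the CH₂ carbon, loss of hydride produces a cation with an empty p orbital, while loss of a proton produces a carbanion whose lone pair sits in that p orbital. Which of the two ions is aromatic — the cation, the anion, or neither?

The anion

Both ions have a continuous loop of p orbitals — each ring atom is sp².
Cation: 2 × 2 + 0 = 4 π electrons → 4(1), antiaromatic.
Anion: 2 × 2 + 2 = 6 π electrons → 4(1)+2, aromatic.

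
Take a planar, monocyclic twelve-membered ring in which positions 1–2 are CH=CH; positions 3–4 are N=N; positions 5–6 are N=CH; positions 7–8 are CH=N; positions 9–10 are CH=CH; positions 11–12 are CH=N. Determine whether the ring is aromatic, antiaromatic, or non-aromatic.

Antiaromatic

Check conjugation: the double-bond atoms are sp², each contributing one p electron; the doubly-bonded nitrogens are pyridine-type — their lone pairs lie in the ring plane, leaving one electron in the p orbital — every position has a p orbital, so the cyclic π system is continuous.
Adding the contributions, 6 × 2 = 12 from the 6 double-bond units.
12 = 4(3); a planar, fully conjugated 4n system is antiaromatic.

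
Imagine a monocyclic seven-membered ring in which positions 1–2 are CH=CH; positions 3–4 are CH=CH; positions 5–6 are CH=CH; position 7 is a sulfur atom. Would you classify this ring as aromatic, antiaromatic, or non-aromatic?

Antiaromatic

The p orbitals form a continuous loop: every atom in a ring double bond is sp² and brings one electron to the p orbital; the sulfur donates one lone pair from its p orbital. The ring is fully conjugated.
Tallying contributions gives 3 × 2 = 6 from the double-bond units + 2 from the S atom = 8.
A 4n π count (8, n = 2) in a planar conjugated ring means antiaromatic.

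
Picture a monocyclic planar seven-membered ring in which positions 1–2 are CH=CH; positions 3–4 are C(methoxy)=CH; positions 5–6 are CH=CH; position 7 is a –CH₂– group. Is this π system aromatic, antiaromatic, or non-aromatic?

The CH2 position has four σ bonds — the tetrahedral CH₂ carbon is sp³ and has no p orbital in the ring π system — so the cyclic conjugation is interrupted.
A ring that is not fully conjugated cannot be aromatic or antiaromatic regardless of its π-electron count.

Non-aromatic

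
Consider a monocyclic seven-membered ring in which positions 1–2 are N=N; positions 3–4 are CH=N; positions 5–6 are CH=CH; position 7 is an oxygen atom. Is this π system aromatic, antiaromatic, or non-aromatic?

Every ring atom contributes a p orbital perpendicular to the ring (each doubly-bonded ring atom is sp² with one p-orbital electron; each sp² =N– keeps its lone pair in-plane and puts one electron into the π system; the oxygen donates one lone pair from its p orbital), so the π system is cyclic and fully conjugated.
π-electron count: 3 × 2 = 6 from the double-bond units + 2 from the O atom = 8.
A 4n π count (8, n = 2) in a planar conjugated ring means antiaromatic.

Antiaromatic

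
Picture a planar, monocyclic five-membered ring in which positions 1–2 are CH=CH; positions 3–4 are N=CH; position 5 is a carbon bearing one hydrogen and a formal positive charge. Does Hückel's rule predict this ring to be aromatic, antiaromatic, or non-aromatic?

The p orbitals form a continuous loop: the double-bond atoms are sp², each contributing one p electron; the doubly-bonded nitrogens are pyridine-type — their lone pairs lie in the ring plane, leaving one electron in the p orbital; the carbocation has an empty p orbital. The ring is fully conjugated.
Tallying contributions gives 2 × 2 = 4 from the double-bond units + 0 from the CH(+) atom = 4.
4 = 4(1); a planar, fully conjugated 4n system is antiaromatic.

Antiaromatic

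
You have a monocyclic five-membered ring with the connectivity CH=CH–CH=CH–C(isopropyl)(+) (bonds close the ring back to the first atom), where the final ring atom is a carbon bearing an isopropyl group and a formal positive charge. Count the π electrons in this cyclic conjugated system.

4

Check conjugation: the double-bond atoms are sp², each contributing one p electron; the carbocation has an empty p orbital — every position has a p orbital, so the cyclic π system is continuous.
Adding the contributions, 2 × 2 = 4 from the double-bond units + 0 from the C(isopropyl)(+) atom = 4.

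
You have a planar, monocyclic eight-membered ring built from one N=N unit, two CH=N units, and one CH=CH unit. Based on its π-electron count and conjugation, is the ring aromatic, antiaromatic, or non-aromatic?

Antiaromatic

Check conjugation: the double-bond atoms are sp², each contributing one p electron; each =N– nitrogen is pyridine-type (lone pair in the sp² plane, one electron in the p orbital) — every position has a p orbital, so the cyclic π system is continuous.
Tallying contributions gives 4 × 2 = 8 from the 4 double-bond units.
8 = 4(2); a planar, fully conjugated 4n system is antiaromatic.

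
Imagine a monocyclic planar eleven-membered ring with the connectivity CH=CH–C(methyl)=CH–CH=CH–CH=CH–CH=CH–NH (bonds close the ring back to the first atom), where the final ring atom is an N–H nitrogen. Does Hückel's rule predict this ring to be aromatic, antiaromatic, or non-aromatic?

The p orbitals form a continuous loop: every atom in a ring double bond is sp² and brings one electron to the p orbital; the pyrrole-type nitrogen donates its lone pair from the p orbital. The ring is fully conjugated.
Counting π electrons: 5 × 2 = 10 from the double-bond units + 2 from the NH atom = 12.
12 is a 4n count (n = 3), so the planar conjugated ring is antiaromatic.

Antiaromatic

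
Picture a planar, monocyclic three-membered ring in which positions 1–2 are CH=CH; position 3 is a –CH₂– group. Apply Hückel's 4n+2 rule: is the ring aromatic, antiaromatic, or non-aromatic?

Non-aromatic

The CH2 carbon is saturated: the tetrahedral CH₂ carbon is sp³ and has no p orbital in the ring π system. Conjugation is not continuous around the ring.
Without a continuous loop of overlapping p orbitals the Hückel electron count never comes into play.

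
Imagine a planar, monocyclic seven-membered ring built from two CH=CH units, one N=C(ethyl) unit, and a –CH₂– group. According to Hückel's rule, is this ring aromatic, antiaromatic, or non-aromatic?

At the CH2 position, the tetrahedral CH₂ carbon is sp³ and has no p orbital in the ring π system; the ring's p-orbital overlap is broken there.
Without a continuous loop of overlapping p orbitals the Hückel electron count never comes into play.

Non-aromatic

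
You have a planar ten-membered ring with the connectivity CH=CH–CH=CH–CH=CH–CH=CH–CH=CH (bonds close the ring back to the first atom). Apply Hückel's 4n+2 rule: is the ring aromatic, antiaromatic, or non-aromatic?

Aromatic

Every ring atom contributes a p orbital perpendicular to the ring (every atom in a ring double bond is sp² and brings one electron to the p orbital), so the π system is cyclic and fully conjugated.
Tallying contributions gives 5 × 2 = 10 from the 5 double-bond units.
That gives a 4n+2 count (10, n = 2).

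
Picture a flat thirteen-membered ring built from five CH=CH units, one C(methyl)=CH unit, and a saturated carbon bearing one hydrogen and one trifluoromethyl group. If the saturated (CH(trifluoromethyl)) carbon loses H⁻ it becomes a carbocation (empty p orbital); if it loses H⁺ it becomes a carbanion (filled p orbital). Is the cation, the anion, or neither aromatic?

The anion

In both ions every ring atom is sp² and contributes a p orbital, so both rings are fully conjugated.
Cation: 6 × 2 + 0 = 12 π electrons → 4(3), antiaromatic.
Anion: 6 × 2 + 2 = 14 π electrons → 4(3)+2, aromatic.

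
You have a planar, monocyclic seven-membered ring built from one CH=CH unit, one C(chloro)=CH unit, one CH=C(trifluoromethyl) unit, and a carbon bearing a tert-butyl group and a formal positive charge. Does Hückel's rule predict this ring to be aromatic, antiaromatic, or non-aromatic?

Aromatic

All ring atoms are sp² and supply a p orbital to the ring (each doubly-bonded ring atom is sp² with one p-orbital electron; the carbocation has an empty p orbital); the conjugation is uninterrupted.
Counting π electrons: 3 × 2 = 6 from the double-bond units + 0 from the C(tert-butyl)(+) atom = 6.
Since 6 = 4·1 + 2, the ring meets the 4n+2 criterion.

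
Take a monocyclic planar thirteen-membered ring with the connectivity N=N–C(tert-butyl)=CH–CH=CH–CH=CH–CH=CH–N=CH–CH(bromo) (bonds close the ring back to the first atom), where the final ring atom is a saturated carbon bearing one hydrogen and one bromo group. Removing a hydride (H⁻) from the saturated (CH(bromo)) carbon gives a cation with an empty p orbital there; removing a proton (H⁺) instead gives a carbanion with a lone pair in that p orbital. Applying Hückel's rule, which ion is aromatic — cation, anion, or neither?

The anion

Once that carbon is sp², every ring atom has a p orbital and both ions are fully conjugated.
Cation: 6 × 2 + 0 = 12 π electrons → 4(3), antiaromatic.
Anion: 6 × 2 + 2 = 14 π electrons → 4(3)+2, aromatic.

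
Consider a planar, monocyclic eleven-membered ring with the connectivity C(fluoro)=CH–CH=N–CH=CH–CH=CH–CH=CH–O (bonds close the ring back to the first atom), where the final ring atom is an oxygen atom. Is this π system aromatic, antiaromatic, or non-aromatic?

All ring atoms are sp² and supply a p orbital to the ring (each doubly-bonded ring atom is sp² with one p-orbital electron; each =N– nitrogen is pyridine-type (lone pair in the sp² plane, one electron in the p orbital); the oxygen donates one lone pair from its p orbital); the conjugation is uninterrupted.
π-electron count: 5 × 2 = 10 from the double-bond units + 2 from the O atom = 12.
A 4n π count (12, n = 3) in a planar conjugated ring means antiaromatic.

Antiaromatic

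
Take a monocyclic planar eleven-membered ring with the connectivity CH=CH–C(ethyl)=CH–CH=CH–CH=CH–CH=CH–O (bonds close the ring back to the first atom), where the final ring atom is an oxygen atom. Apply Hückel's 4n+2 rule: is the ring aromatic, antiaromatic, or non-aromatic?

Check conjugation: the double-bond atoms are sp², each contributing one p electron; the oxygen donates one lone pair from its p orbital — every position has a p orbital, so the cyclic π system is continuous.
Counting π electrons: 5 × 2 = 10 from the double-bond units + 2 from the O atom = 12.
12 is a 4n count (n = 3), so the planar conjugated ring is antiaromatic.

Antiaromatic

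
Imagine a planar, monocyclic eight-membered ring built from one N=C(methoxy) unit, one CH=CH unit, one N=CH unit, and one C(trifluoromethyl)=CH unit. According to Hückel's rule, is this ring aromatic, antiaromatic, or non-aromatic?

Antiaromatic

All ring atoms are sp² and supply a p orbital to the ring (each doubly-bonded ring atom is sp² with one p-orbital electron; the doubly-bonded nitrogens are pyridine-type — their lone pairs lie in the ring plane, leaving one electron in the p orbital); the conjugation is uninterrupted.
Tallying contributions gives 4 × 2 = 8 from the 4 double-bond units.
A 4n π count (8, n = 2) in a planar conjugated ring means antiaromatic.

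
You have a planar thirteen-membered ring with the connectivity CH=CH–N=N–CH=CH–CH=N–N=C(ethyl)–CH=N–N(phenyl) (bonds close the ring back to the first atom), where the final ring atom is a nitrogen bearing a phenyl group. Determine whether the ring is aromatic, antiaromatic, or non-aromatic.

Aromatic

The p orbitals form a continuous loop: the double-bond atoms are sp², each contributing one p electron; each =N– nitrogen is pyridine-type (lone pair in the sp² plane, one electron in the p orbital); the pyrrole-type nitrogen donates its lone pair from the p orbital. The ring is fully conjugated.
Adding the contributions, 6 × 2 = 12 from the double-bond units + 2 from the N(phenyl) atom = 14.
That gives a 4n+2 count (14, n = 3).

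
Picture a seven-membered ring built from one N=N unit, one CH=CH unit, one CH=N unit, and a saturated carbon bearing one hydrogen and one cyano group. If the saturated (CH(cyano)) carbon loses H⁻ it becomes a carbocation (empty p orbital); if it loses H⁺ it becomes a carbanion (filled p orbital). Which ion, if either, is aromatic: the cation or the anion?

The cation

Once that carbon is sp², every ring atom has a p orbital and both ions are fully conjugated.
Cation: 3 × 2 + 0 = 6 π electrons → 4(1)+2, aromatic.
Anion: 3 × 2 + 2 = 8 π electrons → 4(2), antiaromatic.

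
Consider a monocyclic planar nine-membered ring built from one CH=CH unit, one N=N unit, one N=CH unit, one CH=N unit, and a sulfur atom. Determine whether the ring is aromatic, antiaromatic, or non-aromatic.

Aromatic

All ring atoms are sp² and supply a p orbital to the ring (each doubly-bonded ring atom is sp² with one p-orbital electron; each sp² =N– keeps its lone pair in-plane and puts one electron into the π system; the sulfur donates one lone pair from its p orbital); the conjugation is uninterrupted.
Adding the contributions, 4 × 2 = 8 from the double-bond units + 2 from the S atom = 10.
With 10 π electrons (n = 2), the Hückel 4n+2 condition holds.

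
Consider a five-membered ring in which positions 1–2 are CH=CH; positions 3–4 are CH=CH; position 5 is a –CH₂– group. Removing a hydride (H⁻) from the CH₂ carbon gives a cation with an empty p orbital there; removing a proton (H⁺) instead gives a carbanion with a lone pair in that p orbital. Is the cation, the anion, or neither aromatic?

The anion

In both ions every ring atom is sp² and contributes a p orbital, so both rings are fully conjugated.
Cation: 2 × 2 + 0 = 4 π electrons → 4(1), antiaromatic.
Anion: 2 × 2 + 2 = 6 π electrons → 4(1)+2, aromatic.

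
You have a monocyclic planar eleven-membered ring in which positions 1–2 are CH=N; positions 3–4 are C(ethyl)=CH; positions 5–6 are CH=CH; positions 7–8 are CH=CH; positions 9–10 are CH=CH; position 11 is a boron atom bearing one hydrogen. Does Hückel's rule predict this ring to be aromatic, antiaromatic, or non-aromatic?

Aromatic

All ring atoms are sp² and supply a p orbital to the ring (each doubly-bonded ring atom is sp² with one p-orbital electron; each sp² =N– keeps its lone pair in-plane and puts one electron into the π system; the boron has an empty p orbital); the conjugation is uninterrupted.
Adding the contributions, 5 × 2 = 10 from the double-bond units + 0 from the BH atom = 10.
10 = 4(2) + 2, which satisfies Hückel's 4n+2 rule.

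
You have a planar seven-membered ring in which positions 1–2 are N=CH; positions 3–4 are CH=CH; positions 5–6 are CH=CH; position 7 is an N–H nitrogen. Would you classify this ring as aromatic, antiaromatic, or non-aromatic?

All ring atoms are sp² and supply a p orbital to the ring (the double-bond atoms are sp², each contributing one p electron; each sp² =N– keeps its lone pair in-plane and puts one electron into the π system; the pyrrole-type nitrogen donates its lone pair from the p orbital); the conjugation is uninterrupted.
π-electron count: 3 × 2 = 6 from the double-bond units + 2 from the NH atom = 8.
With 8 = 4·2 π electrons, Hückel's rule classifies the planar ring as antiaromatic.

Antiaromatic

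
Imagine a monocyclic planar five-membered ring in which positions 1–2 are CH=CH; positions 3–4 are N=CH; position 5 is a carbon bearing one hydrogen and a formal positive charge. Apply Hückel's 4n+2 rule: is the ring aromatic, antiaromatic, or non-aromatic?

Every ring atom contributes a p orbital perpendicular to the ring (the double-bond atoms are sp², each contributing one p electron; each =N– nitrogen is pyridine-type (lone pair in the sp² plane, one electron in the p orbital); the carbocation has an empty p orbital), so the π system is cyclic and fully conjugated.
Adding the contributions, 2 × 2 = 4 from the double-bond units + 0 from the CH(+) atom = 4.
With 4 = 4·1 π electrons, Hückel's rule classifies the planar ring as antiaromatic.

Antiaromatic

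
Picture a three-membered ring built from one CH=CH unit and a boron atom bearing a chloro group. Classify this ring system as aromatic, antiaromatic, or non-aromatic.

Check conjugation: every atom in a ring double bond is sp² and brings one electron to the p orbital; the boron has an empty p orbital — every position has a p orbital, so the cyclic π system is continuous.
π-electron count: 1 × 2 = 2 from the double-bond unit + 0 from the B(chloro) atom = 2.
That gives a 4n+2 count (2, n = 0).

Aromatic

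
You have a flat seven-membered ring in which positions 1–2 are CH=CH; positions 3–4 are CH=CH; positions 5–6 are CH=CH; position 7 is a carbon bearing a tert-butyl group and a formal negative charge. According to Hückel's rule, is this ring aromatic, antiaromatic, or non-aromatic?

The p orbitals form a continuous loop: the double-bond atoms are sp², each contributing one p electron; the carbanion's lone pair occupies the p orbital. The ring is fully conjugated.
Counting π electrons: 3 × 2 = 6 from the double-bond units + 2 from the C(tert-butyl)(-) atom = 8.
8 = 4(2); a planar, fully conjugated 4n system is antiaromatic.

Antiaromatic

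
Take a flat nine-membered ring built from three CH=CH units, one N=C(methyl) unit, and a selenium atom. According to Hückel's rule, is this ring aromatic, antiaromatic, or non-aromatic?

Aromatic

Check conjugation: each doubly-bonded ring atom is sp² with one p-orbital electron; each sp² =N– keeps its lone pair in-plane and puts one electron into the π system; the selenium donates one lone pair from its p orbital — every position has a p orbital, so the cyclic π system is continuous.
Tallying contributions gives 4 × 2 = 8 from the double-bond units + 2 from the Se atom = 10.
Since 10 = 4·2 + 2, the ring meets the 4n+2 criterion.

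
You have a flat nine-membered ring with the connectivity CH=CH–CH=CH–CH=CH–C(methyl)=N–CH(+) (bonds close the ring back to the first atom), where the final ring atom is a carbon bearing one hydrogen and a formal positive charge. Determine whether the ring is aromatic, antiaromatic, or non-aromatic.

The p orbitals form a continuous loop: the double-bond atoms are sp², each contributing one p electron; the doubly-bonded nitrogens are pyridine-type — their lone pairs lie in the ring plane, leaving one electron in the p orbital; the carbocation has an empty p orbital. The ring is fully conjugated.
Adding the contributions, 4 × 2 = 8 from the double-bond units + 0 from the CH(+) atom = 8.
8 is a 4n count (n = 2), so the planar conjugated ring is antiaromatic.

Antiaromatic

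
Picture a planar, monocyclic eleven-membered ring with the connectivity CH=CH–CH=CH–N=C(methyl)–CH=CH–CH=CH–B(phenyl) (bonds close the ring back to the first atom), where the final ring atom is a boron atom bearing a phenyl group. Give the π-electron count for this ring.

10

The p orbitals form a continuous loop: every atom in a ring double bond is sp² and brings one electron to the p orbital; each =N– nitrogen is pyridine-type (lone pair in the sp² plane, one electron in the p orbital); the boron has an empty p orbital. The ring is fully conjugated.
Adding the contributions, 5 × 2 = 10 from the double-bond units + 0 from the B(phenyl) atom = 10.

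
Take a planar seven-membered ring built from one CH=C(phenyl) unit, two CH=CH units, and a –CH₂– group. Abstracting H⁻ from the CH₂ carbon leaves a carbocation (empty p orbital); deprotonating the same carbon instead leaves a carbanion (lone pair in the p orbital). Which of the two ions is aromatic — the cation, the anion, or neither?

The cation

Once that carbon is sp², every ring atom has a p orbital and both ions are fully conjugated.
Cation: 3 × 2 + 0 = 6 π electrons → 4(1)+2, aromatic.
Anion: 3 × 2 + 2 = 8 π electrons → 4(2), antiaromatic.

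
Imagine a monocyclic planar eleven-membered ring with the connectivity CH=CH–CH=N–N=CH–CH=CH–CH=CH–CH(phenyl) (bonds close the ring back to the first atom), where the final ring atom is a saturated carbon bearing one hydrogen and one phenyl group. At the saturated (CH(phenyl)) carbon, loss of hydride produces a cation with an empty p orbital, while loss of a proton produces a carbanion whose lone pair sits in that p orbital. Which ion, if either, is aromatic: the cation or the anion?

The cation

In either ion the ring is fully conjugated: every atom, including the new sp² carbon, supplies a p orbital.
Cation: 5 × 2 + 0 = 10 π electrons → 4(2)+2, aromatic.
Anion: 5 × 2 + 2 = 12 π electrons → 4(3), antiaromatic.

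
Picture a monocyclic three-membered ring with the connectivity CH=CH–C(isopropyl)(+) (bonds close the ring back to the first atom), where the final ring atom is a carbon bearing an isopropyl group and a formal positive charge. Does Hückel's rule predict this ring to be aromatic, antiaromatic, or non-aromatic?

The p orbitals form a continuous loop: the double-bond atoms are sp², each contributing one p electron; the carbocation has an empty p orbital. The ring is fully conjugated.
Tallying contributions gives 1 × 2 = 2 from the double-bond unit + 0 from the C(isopropyl)(+) atom = 2.
With 2 π electrons (n = 0), the Hückel 4n+2 condition holds.

Aromatic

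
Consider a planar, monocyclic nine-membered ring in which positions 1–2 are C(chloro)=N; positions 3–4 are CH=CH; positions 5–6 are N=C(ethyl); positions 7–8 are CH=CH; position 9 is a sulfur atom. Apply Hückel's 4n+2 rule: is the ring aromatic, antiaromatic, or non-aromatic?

Aromatic

Every ring atom contributes a p orbital perpendicular to the ring (the double-bond atoms are sp², each contributing one p electron; the doubly-bonded nitrogens are pyridine-type — their lone pairs lie in the ring plane, leaving one electron in the p orbital; the sulfur donates one lone pair from its p orbital), so the π system is cyclic and fully conjugated.
Adding the contributions, 4 × 2 = 8 from the double-bond units + 2 from the S atom = 10.
10 = 4(2) + 2, which satisfies Hückel's 4n+2 rule.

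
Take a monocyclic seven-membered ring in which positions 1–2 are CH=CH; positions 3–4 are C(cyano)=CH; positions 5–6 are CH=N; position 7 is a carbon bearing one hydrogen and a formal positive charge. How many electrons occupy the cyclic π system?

6

Check conjugation: each doubly-bonded ring atom is sp² with one p-orbital electron; the doubly-bonded nitrogens are pyridine-type — their lone pairs lie in the ring plane, leaving one electron in the p orbital; the carbocation has an empty p orbital — every position has a p orbital, so the cyclic π system is continuous.
Adding the contributions, 3 × 2 = 6 from the double-bond units + 0 from the CH(+) atom = 6.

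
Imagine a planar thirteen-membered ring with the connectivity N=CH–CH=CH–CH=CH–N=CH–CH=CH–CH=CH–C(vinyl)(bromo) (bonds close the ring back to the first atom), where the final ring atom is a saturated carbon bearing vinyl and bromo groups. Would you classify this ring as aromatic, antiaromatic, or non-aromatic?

At the C(vinyl)(bromo) position, that saturated carbon is sp³ and has no p orbital in the ring π system; the ring's p-orbital overlap is broken there.
Broken conjugation rules out both aromaticity and antiaromaticity.

Non-aromatic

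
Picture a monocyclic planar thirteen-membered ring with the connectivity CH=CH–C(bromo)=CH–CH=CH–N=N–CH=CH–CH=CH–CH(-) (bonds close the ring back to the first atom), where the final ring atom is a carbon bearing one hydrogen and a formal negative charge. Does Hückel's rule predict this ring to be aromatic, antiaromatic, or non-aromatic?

Check conjugation: the double-bond atoms are sp², each contributing one p electron; the doubly-bonded nitrogens are pyridine-type — their lone pairs lie in the ring plane, leaving one electron in the p orbital; the carbanion's lone pair occupies the p orbital — every position has a p orbital, so the cyclic π system is continuous.
Counting π electrons: 6 × 2 = 12 from the double-bond units + 2 from the CH(-) atom = 14.
With 14 π electrons (n = 3), the Hückel 4n+2 condition holds.

Aromatic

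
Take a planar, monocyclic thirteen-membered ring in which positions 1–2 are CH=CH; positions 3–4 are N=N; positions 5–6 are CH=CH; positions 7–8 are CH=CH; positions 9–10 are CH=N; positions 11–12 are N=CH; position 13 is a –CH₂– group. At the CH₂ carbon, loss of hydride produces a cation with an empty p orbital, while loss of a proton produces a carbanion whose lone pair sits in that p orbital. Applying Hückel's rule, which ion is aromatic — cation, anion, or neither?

The anion

Once that carbon is sp², every ring atom has a p orbital and both ions are fully conjugated.
Cation: 6 × 2 + 0 = 12 π electrons → 4(3), antiaromatic.
Anion: 6 × 2 + 2 = 14 π electrons → 4(3)+2, aromatic.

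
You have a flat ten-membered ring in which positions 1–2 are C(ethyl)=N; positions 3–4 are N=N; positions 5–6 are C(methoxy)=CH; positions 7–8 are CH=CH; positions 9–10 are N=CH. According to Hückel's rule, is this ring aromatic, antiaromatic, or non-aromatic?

All ring atoms are sp² and supply a p orbital to the ring (every atom in a ring double bond is sp² and brings one electron to the p orbital; the doubly-bonded nitrogens are pyridine-type — their lone pairs lie in the ring plane, leaving one electron in the p orbital); the conjugation is uninterrupted.
π-electron count: 5 × 2 = 10 from the 5 double-bond units.
That gives a 4n+2 count (10, n = 2).

Aromatic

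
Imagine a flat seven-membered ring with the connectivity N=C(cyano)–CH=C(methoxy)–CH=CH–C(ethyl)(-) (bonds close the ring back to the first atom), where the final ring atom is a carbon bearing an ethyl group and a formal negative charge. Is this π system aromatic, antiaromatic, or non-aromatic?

Antiaromatic

All ring atoms are sp² and supply a p orbital to the ring (every atom in a ring double bond is sp² and brings one electron to the p orbital; each =N– nitrogen is pyridine-type (lone pair in the sp² plane, one electron in the p orbital); the carbanion's lone pair occupies the p orbital); the conjugation is uninterrupted.
Tallying contributions gives 3 × 2 = 6 from the double-bond units + 2 from the C(ethyl)(-) atom = 8.
8 is a 4n count (n = 2), so the planar conjugated ring is antiaromatic.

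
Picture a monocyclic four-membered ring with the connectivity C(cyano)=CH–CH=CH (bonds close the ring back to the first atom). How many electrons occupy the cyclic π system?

4

Check conjugation: each doubly-bonded ring atom is sp² with one p-orbital electron — every position has a p orbital, so the cyclic π system is continuous.
Adding the contributions, 2 × 2 = 4 from the 2 double-bond units.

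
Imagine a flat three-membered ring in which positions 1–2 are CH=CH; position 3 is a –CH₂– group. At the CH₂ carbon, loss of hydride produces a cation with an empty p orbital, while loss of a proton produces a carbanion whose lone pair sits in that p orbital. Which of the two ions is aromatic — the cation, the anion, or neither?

The cation

In either ion the ring is fully conjugated: every atom, including the new sp² carbon, supplies a p orbital.
Cation: 1 × 2 + 0 = 2 π electrons → 4(0)+2, aromatic.
Anion: 1 × 2 + 2 = 4 π electrons → 4(1), antiaromatic.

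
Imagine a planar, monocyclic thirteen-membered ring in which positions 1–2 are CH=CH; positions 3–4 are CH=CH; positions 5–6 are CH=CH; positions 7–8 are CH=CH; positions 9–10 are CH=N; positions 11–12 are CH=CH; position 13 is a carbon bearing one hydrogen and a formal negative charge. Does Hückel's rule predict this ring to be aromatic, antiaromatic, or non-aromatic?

Aromatic

Every ring atom contributes a p orbital perpendicular to the ring (every atom in a ring double bond is sp² and brings one electron to the p orbital; each sp² =N– keeps its lone pair in-plane and puts one electron into the π system; the carbanion's lone pair occupies the p orbital), so the π system is cyclic and fully conjugated.
Adding the contributions, 6 × 2 = 12 from the double-bond units + 2 from the CH(-) atom = 14.
14 = 4(3) + 2, which satisfies Hückel's 4n+2 rule.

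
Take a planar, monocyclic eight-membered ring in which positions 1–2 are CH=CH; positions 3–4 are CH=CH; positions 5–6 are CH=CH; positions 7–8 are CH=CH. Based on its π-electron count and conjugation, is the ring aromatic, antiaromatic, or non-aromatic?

All ring atoms are sp² and supply a p orbital to the ring (the double-bond atoms are sp², each contributing one p electron); the conjugation is uninterrupted.
Counting π electrons: 4 × 2 = 8 from the 4 double-bond units.
8 is a 4n count (n = 2), so the planar conjugated ring is antiaromatic.
(The species described is cyclooctatetraene.)

Antiaromatic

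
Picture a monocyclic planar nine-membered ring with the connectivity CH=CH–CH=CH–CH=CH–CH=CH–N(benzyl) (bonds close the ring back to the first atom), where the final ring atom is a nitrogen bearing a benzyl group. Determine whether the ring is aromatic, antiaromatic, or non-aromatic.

Every ring atom contributes a p orbital perpendicular to the ring (the double-bond atoms are sp², each contributing one p electron; the pyrrole-type nitrogen donates its lone pair from the p orbital), so the π system is cyclic and fully conjugated.
π-electron count: 4 × 2 = 8 from the double-bond units + 2 from the N(benzyl) atom = 10.
Since 10 = 4·2 + 2, the ring meets the 4n+2 criterion.

Aromatic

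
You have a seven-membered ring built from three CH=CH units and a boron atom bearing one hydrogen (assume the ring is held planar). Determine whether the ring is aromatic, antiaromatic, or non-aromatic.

All ring atoms are sp² and supply a p orbital to the ring (the double-bond atoms are sp², each contributing one p electron; the boron has an empty p orbital); the conjugation is uninterrupted.
Adding the contributions, 3 × 2 = 6 from the double-bond units + 0 from the BH atom = 6.
Since 6 = 4·1 + 2, the ring meets the 4n+2 criterion.

Aromatic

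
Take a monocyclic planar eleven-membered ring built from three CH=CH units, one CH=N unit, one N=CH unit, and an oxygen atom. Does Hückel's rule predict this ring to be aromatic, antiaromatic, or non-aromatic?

Antiaromatic

Check conjugation: each doubly-bonded ring atom is sp² with one p-orbital electron; the doubly-bonded nitrogens are pyridine-type — their lone pairs lie in the ring plane, leaving one electron in the p orbital; the oxygen donates one lone pair from its p orbital — every position has a p orbital, so the cyclic π system is continuous.
Adding the contributions, 5 × 2 = 10 from the double-bond units + 2 from the O atom = 12.
12 is a 4n count (n = 3), so the planar conjugated ring is antiaromatic.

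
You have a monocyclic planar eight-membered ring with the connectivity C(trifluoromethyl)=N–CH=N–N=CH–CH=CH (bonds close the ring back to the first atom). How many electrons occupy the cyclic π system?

Every ring atom contributes a p orbital perpendicular to the ring (each doubly-bonded ring atom is sp² with one p-orbital electron; each sp² =N– keeps its lone pair in-plane and puts one electron into the π system), so the π system is cyclic and fully conjugated.
Counting π electrons: 4 × 2 = 8 from the 4 double-bond units.

8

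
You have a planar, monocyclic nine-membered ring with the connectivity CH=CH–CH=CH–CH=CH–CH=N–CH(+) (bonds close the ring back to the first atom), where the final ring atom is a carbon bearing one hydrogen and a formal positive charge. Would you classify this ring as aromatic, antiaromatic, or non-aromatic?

Antiaromatic

Check conjugation: every atom in a ring double bond is sp² and brings one electron to the p orbital; each =N– nitrogen is pyridine-type (lone pair in the sp² plane, one electron in the p orbital); the carbocation has an empty p orbital — every position has a p orbital, so the cyclic π system is continuous.
Tallying contributions gives 4 × 2 = 8 from the double-bond units + 0 from the CH(+) atom = 8.
8 is a 4n count (n = 2), so the planar conjugated ring is antiaromatic.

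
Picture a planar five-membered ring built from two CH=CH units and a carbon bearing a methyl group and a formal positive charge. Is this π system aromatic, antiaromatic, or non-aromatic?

The p orbitals form a continuous loop: each doubly-bonded ring atom is sp² with one p-orbital electron; the carbocation has an empty p orbital. The ring is fully conjugated.
Adding the contributions, 2 × 2 = 4 from the double-bond units + 0 from the C(methyl)(+) atom = 4.
A 4n π count (4, n = 1) in a planar conjugated ring means antiaromatic.

Antiaromatic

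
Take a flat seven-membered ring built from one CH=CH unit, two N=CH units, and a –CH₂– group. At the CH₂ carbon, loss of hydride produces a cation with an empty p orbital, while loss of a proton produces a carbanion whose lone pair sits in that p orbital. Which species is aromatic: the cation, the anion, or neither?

The cation

Both ions have a continuous loop of p orbitals — each ring atom is sp².
Cation: 3 × 2 + 0 = 6 π electrons → 4(1)+2, aromatic.
Anion: 3 × 2 + 2 = 8 π electrons → 4(2), antiaromatic.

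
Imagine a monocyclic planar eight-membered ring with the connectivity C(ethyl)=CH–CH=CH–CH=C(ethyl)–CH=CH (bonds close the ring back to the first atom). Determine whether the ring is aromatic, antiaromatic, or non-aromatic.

Every ring atom contributes a p orbital perpendicular to the ring (the double-bond atoms are sp², each contributing one p electron), so the π system is cyclic and fully conjugated.
Counting π electrons: 4 × 2 = 8 from the 4 double-bond units.
With 8 = 4·2 π electrons, Hückel's rule classifies the planar ring as antiaromatic.

Antiaromatic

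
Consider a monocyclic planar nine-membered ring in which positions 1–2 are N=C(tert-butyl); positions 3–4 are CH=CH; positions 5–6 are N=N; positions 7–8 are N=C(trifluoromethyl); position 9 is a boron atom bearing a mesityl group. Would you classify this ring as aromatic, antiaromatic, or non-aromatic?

Check conjugation: every atom in a ring double bond is sp² and brings one electron to the p orbital; each =N– nitrogen is pyridine-type (lone pair in the sp² plane, one electron in the p orbital); the boron has an empty p orbital — every position has a p orbital, so the cyclic π system is continuous.
Counting π electrons: 4 × 2 = 8 from the double-bond units + 0 from the B(mesityl) atom = 8.
8 is a 4n count (n = 2), so the planar conjugated ring is antiaromatic.

Antiaromatic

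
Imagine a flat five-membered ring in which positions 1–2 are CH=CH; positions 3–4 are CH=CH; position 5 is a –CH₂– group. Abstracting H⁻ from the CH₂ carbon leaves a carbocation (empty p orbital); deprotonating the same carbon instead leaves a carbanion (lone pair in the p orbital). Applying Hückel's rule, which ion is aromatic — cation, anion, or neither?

In both ions every ring atom is sp² and contributes a p orbital, so both rings are fully conjugated.
Cation: 2 × 2 + 0 = 4 π electrons → 4(1), antiaromatic.
Anion: 2 × 2 + 2 = 6 π electrons → 4(1)+2, aromatic.

The anion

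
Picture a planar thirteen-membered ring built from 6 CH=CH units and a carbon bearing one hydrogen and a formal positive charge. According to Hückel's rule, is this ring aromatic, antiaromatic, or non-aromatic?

Antiaromatic

The p orbitals form a continuous loop: the double-bond atoms are sp², each contributing one p electron; the carbocation has an empty p orbital. The ring is fully conjugated.
π-electron count: 6 × 2 = 12 from the double-bond units + 0 from the CH(+) atom = 12.
With 12 = 4·3 π electrons, Hückel's rule classifies the planar ring as antiaromatic.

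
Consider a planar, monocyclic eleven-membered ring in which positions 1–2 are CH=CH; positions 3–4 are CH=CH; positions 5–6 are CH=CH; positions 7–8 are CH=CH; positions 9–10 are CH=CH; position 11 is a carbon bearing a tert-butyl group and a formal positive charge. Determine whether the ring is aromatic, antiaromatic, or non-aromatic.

All ring atoms are sp² and supply a p orbital to the ring (the double-bond atoms are sp², each contributing one p electron; the carbocation has an empty p orbital); the conjugation is uninterrupted.
Adding the contributions, 5 × 2 = 10 from the double-bond units + 0 from the C(tert-butyl)(+) atom = 10.
That gives a 4n+2 count (10, n = 2).

Aromatic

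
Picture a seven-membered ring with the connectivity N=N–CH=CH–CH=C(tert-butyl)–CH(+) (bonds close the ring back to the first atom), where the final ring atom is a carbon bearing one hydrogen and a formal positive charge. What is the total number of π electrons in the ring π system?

6

The p orbitals form a continuous loop: every atom in a ring double bond is sp² and brings one electron to the p orbital; each =N– nitrogen is pyridine-type (lone pair in the sp² plane, one electron in the p orbital); the carbocation has an empty p orbital. The ring is fully conjugated.
Tallying contributions gives 3 × 2 = 6 from the double-bond units + 0 from the CH(+) atom = 6.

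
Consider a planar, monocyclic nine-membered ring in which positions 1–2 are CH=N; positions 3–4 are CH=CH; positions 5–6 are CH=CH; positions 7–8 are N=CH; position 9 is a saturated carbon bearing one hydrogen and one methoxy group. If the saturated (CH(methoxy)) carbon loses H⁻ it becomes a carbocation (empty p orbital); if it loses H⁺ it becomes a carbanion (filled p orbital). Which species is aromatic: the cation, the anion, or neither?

The anion

In either ion the ring is fully conjugated: every atom, including the new sp² carbon, supplies a p orbital.
Cation: 4 × 2 + 0 = 8 π electrons → 4(2), antiaromatic.
Anion: 4 × 2 + 2 = 10 π electrons → 4(2)+2, aromatic.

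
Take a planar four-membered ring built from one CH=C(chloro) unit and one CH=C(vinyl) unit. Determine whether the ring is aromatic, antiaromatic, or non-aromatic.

Every ring atom contributes a p orbital perpendicular to the ring (every atom in a ring double bond is sp² and brings one electron to the p orbital), so the π system is cyclic and fully conjugated.
π-electron count: 2 × 2 = 4 from the 2 double-bond units.
With 4 = 4·1 π electrons, Hückel's rule classifies the planar ring as antiaromatic.

Antiaromatic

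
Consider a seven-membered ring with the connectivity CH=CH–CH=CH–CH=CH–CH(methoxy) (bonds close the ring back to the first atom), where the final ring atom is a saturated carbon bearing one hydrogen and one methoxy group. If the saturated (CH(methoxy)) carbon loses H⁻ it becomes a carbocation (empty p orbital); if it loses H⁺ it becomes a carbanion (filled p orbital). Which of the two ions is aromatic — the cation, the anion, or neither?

Once that carbon is sp², every ring atom has a p orbital and both ions are fully conjugated.
Cation: 3 × 2 + 0 = 6 π electrons → 4(1)+2, aromatic.
Anion: 3 × 2 + 2 = 8 π electrons → 4(2), antiaromatic.

The cation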